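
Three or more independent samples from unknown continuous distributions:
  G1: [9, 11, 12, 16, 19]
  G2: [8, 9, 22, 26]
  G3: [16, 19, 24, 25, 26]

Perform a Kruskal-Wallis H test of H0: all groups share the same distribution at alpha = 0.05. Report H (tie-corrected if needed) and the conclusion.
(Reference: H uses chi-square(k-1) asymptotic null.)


Step 1: Combine all N = 14 observations and assign midranks.
sorted (value, group, rank): (8,G2,1), (9,G1,2.5), (9,G2,2.5), (11,G1,4), (12,G1,5), (16,G1,6.5), (16,G3,6.5), (19,G1,8.5), (19,G3,8.5), (22,G2,10), (24,G3,11), (25,G3,12), (26,G2,13.5), (26,G3,13.5)
Step 2: Sum ranks within each group.
R_1 = 26.5 (n_1 = 5)
R_2 = 27 (n_2 = 4)
R_3 = 51.5 (n_3 = 5)
Step 3: H = 12/(N(N+1)) * sum(R_i^2/n_i) - 3(N+1)
     = 12/(14*15) * (26.5^2/5 + 27^2/4 + 51.5^2/5) - 3*15
     = 0.057143 * 853.15 - 45
     = 3.751429.
Step 4: Ties present; correction factor C = 1 - 24/(14^3 - 14) = 0.991209. Corrected H = 3.751429 / 0.991209 = 3.784701.
Step 5: Under H0, H ~ chi^2(2); p-value = 0.150717.
Step 6: alpha = 0.05. fail to reject H0.

H = 3.7847, df = 2, p = 0.150717, fail to reject H0.


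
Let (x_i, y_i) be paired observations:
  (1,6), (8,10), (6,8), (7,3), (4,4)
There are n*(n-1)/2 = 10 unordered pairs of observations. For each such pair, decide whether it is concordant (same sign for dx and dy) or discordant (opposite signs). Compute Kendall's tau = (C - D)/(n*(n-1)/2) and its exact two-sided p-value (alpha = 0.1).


Step 1: Enumerate the 10 unordered pairs (i,j) with i<j and classify each by sign(x_j-x_i) * sign(y_j-y_i).
  (1,2):dx=+7,dy=+4->C; (1,3):dx=+5,dy=+2->C; (1,4):dx=+6,dy=-3->D; (1,5):dx=+3,dy=-2->D
  (2,3):dx=-2,dy=-2->C; (2,4):dx=-1,dy=-7->C; (2,5):dx=-4,dy=-6->C; (3,4):dx=+1,dy=-5->D
  (3,5):dx=-2,dy=-4->C; (4,5):dx=-3,dy=+1->D
Step 2: C = 6, D = 4, total pairs = 10.
Step 3: tau = (C - D)/(n(n-1)/2) = (6 - 4)/10 = 0.200000.
Step 4: Exact two-sided p-value (enumerate n! = 120 permutations of y under H0): p = 0.816667.
Step 5: alpha = 0.1. fail to reject H0.

tau_b = 0.2000 (C=6, D=4), p = 0.816667, fail to reject H0.


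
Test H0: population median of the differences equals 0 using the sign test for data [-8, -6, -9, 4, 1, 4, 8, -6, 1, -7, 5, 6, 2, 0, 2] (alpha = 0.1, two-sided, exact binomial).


Step 1: Discard zero differences. Original n = 15; n_eff = number of nonzero differences = 14.
Nonzero differences (with sign): -8, -6, -9, +4, +1, +4, +8, -6, +1, -7, +5, +6, +2, +2
Step 2: Count signs: positive = 9, negative = 5.
Step 3: Under H0: P(positive) = 0.5, so the number of positives S ~ Bin(14, 0.5).
Step 4: Two-sided exact p-value = sum of Bin(14,0.5) probabilities at or below the observed probability = 0.423950.
Step 5: alpha = 0.1. fail to reject H0.

n_eff = 14, pos = 9, neg = 5, p = 0.423950, fail to reject H0.


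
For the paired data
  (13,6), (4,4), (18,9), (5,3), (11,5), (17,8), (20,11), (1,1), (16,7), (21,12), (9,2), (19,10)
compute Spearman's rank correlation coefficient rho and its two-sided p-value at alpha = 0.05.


Step 1: Rank x and y separately (midranks; no ties here).
rank(x): 13->6, 4->2, 18->9, 5->3, 11->5, 17->8, 20->11, 1->1, 16->7, 21->12, 9->4, 19->10
rank(y): 6->6, 4->4, 9->9, 3->3, 5->5, 8->8, 11->11, 1->1, 7->7, 12->12, 2->2, 10->10
Step 2: d_i = R_x(i) - R_y(i); compute d_i^2.
  (6-6)^2=0, (2-4)^2=4, (9-9)^2=0, (3-3)^2=0, (5-5)^2=0, (8-8)^2=0, (11-11)^2=0, (1-1)^2=0, (7-7)^2=0, (12-12)^2=0, (4-2)^2=4, (10-10)^2=0
sum(d^2) = 8.
Step 3: rho = 1 - 6*8 / (12*(12^2 - 1)) = 1 - 48/1716 = 0.972028.
Step 4: Under H0, t = rho * sqrt((n-2)/(1-rho^2)) = 13.0876 ~ t(10).
Step 5: Two-sided p-value from the t-distribution with 10 df = 0.000000.
Step 6: alpha = 0.05. reject H0.

rho = 0.9720, p = 0.000000, reject H0 at alpha = 0.05.


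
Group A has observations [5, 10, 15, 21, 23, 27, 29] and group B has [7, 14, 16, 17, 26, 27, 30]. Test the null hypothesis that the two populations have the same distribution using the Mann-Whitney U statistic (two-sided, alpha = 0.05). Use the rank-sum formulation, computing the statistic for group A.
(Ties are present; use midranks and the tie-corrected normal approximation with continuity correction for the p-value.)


Step 1: Combine and sort all 14 observations; assign midranks.
sorted (value, group): (5,X), (7,Y), (10,X), (14,Y), (15,X), (16,Y), (17,Y), (21,X), (23,X), (26,Y), (27,X), (27,Y), (29,X), (30,Y)
ranks: 5->1, 7->2, 10->3, 14->4, 15->5, 16->6, 17->7, 21->8, 23->9, 26->10, 27->11.5, 27->11.5, 29->13, 30->14
Step 2: Rank sum for X: R1 = 1 + 3 + 5 + 8 + 9 + 11.5 + 13 = 50.5.
Step 3: U_X = R1 - n1(n1+1)/2 = 50.5 - 7*8/2 = 50.5 - 28 = 22.5.
       U_Y = n1*n2 - U_X = 49 - 22.5 = 26.5.
Step 4: Ties are present, so use the tie-corrected normal approximation (with continuity correction) for the p-value.
Step 5: p-value = 0.847841; compare to alpha = 0.05. fail to reject H0.

U_X = 22.5, p = 0.847841, fail to reject H0 at alpha = 0.05.


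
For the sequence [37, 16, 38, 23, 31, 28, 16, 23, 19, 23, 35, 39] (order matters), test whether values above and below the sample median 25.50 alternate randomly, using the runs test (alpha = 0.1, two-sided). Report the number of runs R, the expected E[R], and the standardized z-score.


Step 1: Compute median = 25.50; label A = above, B = below.
Labels in order: ABABAABBBBAA  (n_A = 6, n_B = 6)
Step 2: Count runs R = 7.
Step 3: Under H0 (random ordering), E[R] = 2*n_A*n_B/(n_A+n_B) + 1 = 2*6*6/12 + 1 = 7.0000.
        Var[R] = 2*n_A*n_B*(2*n_A*n_B - n_A - n_B) / ((n_A+n_B)^2 * (n_A+n_B-1)) = 4320/1584 = 2.7273.
        SD[R] = 1.6514.
Step 4: R = E[R], so z = 0 with no continuity correction.
Step 5: Two-sided p-value via normal approximation = 2*(1 - Phi(|z|)) = 1.000000.
Step 6: alpha = 0.1. fail to reject H0.

R = 7, z = 0.0000, p = 1.000000, fail to reject H0.


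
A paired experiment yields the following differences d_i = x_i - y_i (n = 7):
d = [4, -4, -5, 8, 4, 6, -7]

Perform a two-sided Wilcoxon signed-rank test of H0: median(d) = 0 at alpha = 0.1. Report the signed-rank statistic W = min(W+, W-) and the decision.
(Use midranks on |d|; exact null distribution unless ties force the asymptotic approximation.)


Step 1: Drop any zero differences (none here) and take |d_i|.
|d| = [4, 4, 5, 8, 4, 6, 7]
Step 2: Midrank |d_i| (ties get averaged ranks).
ranks: |4|->2, |4|->2, |5|->4, |8|->7, |4|->2, |6|->5, |7|->6
Step 3: Attach original signs; sum ranks with positive sign and with negative sign.
W+ = 2 + 7 + 2 + 5 = 16
W- = 2 + 4 + 6 = 12
(Check: W+ + W- = 28 should equal n(n+1)/2 = 28.)
Step 4: Test statistic W = min(W+, W-) = 12.
Step 5: Ties in |d|, so use the tie-corrected normal approximation.
        E[W] = n(n+1)/4 = 7*8/4 = 14.
        Tie groups: |d|=4 (t=3); sum(t^3 - t) = 24.
        Var[W] = n(n+1)(2n+1)/24 - sum(t^3-t)/48 = 840/24 - 24/48 = 34.5.
        z = (W - E[W]) / sqrt(Var[W]) = (12 - 14) / 5.8737 = -0.3405.
        Two-sided p = 2*Phi(z) = 0.733478.
Step 6: alpha = 0.1. fail to reject H0.

W+ = 16, W- = 12, W = min = 12, p = 0.733478, fail to reject H0.


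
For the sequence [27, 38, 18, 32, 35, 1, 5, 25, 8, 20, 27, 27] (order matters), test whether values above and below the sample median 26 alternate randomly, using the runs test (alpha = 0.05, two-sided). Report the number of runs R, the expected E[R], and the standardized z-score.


Step 1: Compute median = 26; label A = above, B = below.
Labels in order: AABAABBBBBAA  (n_A = 6, n_B = 6)
Step 2: Count runs R = 5.
Step 3: Under H0 (random ordering), E[R] = 2*n_A*n_B/(n_A+n_B) + 1 = 2*6*6/12 + 1 = 7.0000.
        Var[R] = 2*n_A*n_B*(2*n_A*n_B - n_A - n_B) / ((n_A+n_B)^2 * (n_A+n_B-1)) = 4320/1584 = 2.7273.
        SD[R] = 1.6514.
Step 4: Continuity-corrected z = (R + 0.5 - E[R]) / SD[R] = (5 + 0.5 - 7.0000) / 1.6514 = -0.9083.
Step 5: Two-sided p-value via normal approximation = 2*(1 - Phi(|z|)) = 0.363722.
Step 6: alpha = 0.05. fail to reject H0.

R = 5, z = -0.9083, p = 0.363722, fail to reject H0.


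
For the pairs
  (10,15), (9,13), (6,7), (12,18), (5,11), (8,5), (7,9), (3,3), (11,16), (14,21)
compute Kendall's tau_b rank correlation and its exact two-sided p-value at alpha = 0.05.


Step 1: Enumerate the 45 unordered pairs (i,j) with i<j and classify each by sign(x_j-x_i) * sign(y_j-y_i).
  (1,2):dx=-1,dy=-2->C; (1,3):dx=-4,dy=-8->C; (1,4):dx=+2,dy=+3->C; (1,5):dx=-5,dy=-4->C
  (1,6):dx=-2,dy=-10->C; (1,7):dx=-3,dy=-6->C; (1,8):dx=-7,dy=-12->C; (1,9):dx=+1,dy=+1->C
  (1,10):dx=+4,dy=+6->C; (2,3):dx=-3,dy=-6->C; (2,4):dx=+3,dy=+5->C; (2,5):dx=-4,dy=-2->C
  (2,6):dx=-1,dy=-8->C; (2,7):dx=-2,dy=-4->C; (2,8):dx=-6,dy=-10->C; (2,9):dx=+2,dy=+3->C
  (2,10):dx=+5,dy=+8->C; (3,4):dx=+6,dy=+11->C; (3,5):dx=-1,dy=+4->D; (3,6):dx=+2,dy=-2->D
  (3,7):dx=+1,dy=+2->C; (3,8):dx=-3,dy=-4->C; (3,9):dx=+5,dy=+9->C; (3,10):dx=+8,dy=+14->C
  (4,5):dx=-7,dy=-7->C; (4,6):dx=-4,dy=-13->C; (4,7):dx=-5,dy=-9->C; (4,8):dx=-9,dy=-15->C
  (4,9):dx=-1,dy=-2->C; (4,10):dx=+2,dy=+3->C; (5,6):dx=+3,dy=-6->D; (5,7):dx=+2,dy=-2->D
  (5,8):dx=-2,dy=-8->C; (5,9):dx=+6,dy=+5->C; (5,10):dx=+9,dy=+10->C; (6,7):dx=-1,dy=+4->D
  (6,8):dx=-5,dy=-2->C; (6,9):dx=+3,dy=+11->C; (6,10):dx=+6,dy=+16->C; (7,8):dx=-4,dy=-6->C
  (7,9):dx=+4,dy=+7->C; (7,10):dx=+7,dy=+12->C; (8,9):dx=+8,dy=+13->C; (8,10):dx=+11,dy=+18->C
  (9,10):dx=+3,dy=+5->C
Step 2: C = 40, D = 5, total pairs = 45.
Step 3: tau = (C - D)/(n(n-1)/2) = (40 - 5)/45 = 0.777778.
Step 4: Exact two-sided p-value (enumerate n! = 3628800 permutations of y under H0): p = 0.000946.
Step 5: alpha = 0.05. reject H0.

tau_b = 0.7778 (C=40, D=5), p = 0.000946, reject H0.


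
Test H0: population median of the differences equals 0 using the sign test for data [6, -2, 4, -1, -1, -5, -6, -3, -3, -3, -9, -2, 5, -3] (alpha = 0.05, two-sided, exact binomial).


Step 1: Discard zero differences. Original n = 14; n_eff = number of nonzero differences = 14.
Nonzero differences (with sign): +6, -2, +4, -1, -1, -5, -6, -3, -3, -3, -9, -2, +5, -3
Step 2: Count signs: positive = 3, negative = 11.
Step 3: Under H0: P(positive) = 0.5, so the number of positives S ~ Bin(14, 0.5).
Step 4: Two-sided exact p-value = sum of Bin(14,0.5) probabilities at or below the observed probability = 0.057373.
Step 5: alpha = 0.05. fail to reject H0.

n_eff = 14, pos = 3, neg = 11, p = 0.057373, fail to reject H0.


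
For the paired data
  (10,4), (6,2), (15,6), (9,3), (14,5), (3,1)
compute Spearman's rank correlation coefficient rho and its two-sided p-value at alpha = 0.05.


Step 1: Rank x and y separately (midranks; no ties here).
rank(x): 10->4, 6->2, 15->6, 9->3, 14->5, 3->1
rank(y): 4->4, 2->2, 6->6, 3->3, 5->5, 1->1
Step 2: d_i = R_x(i) - R_y(i); compute d_i^2.
  (4-4)^2=0, (2-2)^2=0, (6-6)^2=0, (3-3)^2=0, (5-5)^2=0, (1-1)^2=0
sum(d^2) = 0.
Step 3: rho = 1 - 6*0 / (6*(6^2 - 1)) = 1 - 0/210 = 1.000000.
Step 5: Two-sided p-value from the t-distribution with 4 df = 0.000000.
Step 6: alpha = 0.05. reject H0.

rho = 1.0000, p = 0.000000, reject H0 at alpha = 0.05.


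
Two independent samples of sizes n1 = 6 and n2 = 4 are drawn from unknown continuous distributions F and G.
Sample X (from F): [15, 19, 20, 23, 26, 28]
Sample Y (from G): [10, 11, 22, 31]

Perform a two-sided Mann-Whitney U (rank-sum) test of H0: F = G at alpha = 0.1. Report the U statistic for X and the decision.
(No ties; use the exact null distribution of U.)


Step 1: Combine and sort all 10 observations; assign midranks.
sorted (value, group): (10,Y), (11,Y), (15,X), (19,X), (20,X), (22,Y), (23,X), (26,X), (28,X), (31,Y)
ranks: 10->1, 11->2, 15->3, 19->4, 20->5, 22->6, 23->7, 26->8, 28->9, 31->10
Step 2: Rank sum for X: R1 = 3 + 4 + 5 + 7 + 8 + 9 = 36.
Step 3: U_X = R1 - n1(n1+1)/2 = 36 - 6*7/2 = 36 - 21 = 15.
       U_Y = n1*n2 - U_X = 24 - 15 = 9.
Step 4: No ties, so the exact null distribution of U (based on enumerating the C(10,6) = 210 equally likely rank assignments) gives the two-sided p-value.
Step 5: p-value = 0.609524; compare to alpha = 0.1. fail to reject H0.

U_X = 15, p = 0.609524, fail to reject H0 at alpha = 0.1.


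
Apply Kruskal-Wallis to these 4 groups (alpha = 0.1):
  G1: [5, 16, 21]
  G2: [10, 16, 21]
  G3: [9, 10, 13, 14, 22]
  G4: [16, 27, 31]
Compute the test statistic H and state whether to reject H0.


Step 1: Combine all N = 14 observations and assign midranks.
sorted (value, group, rank): (5,G1,1), (9,G3,2), (10,G2,3.5), (10,G3,3.5), (13,G3,5), (14,G3,6), (16,G1,8), (16,G2,8), (16,G4,8), (21,G1,10.5), (21,G2,10.5), (22,G3,12), (27,G4,13), (31,G4,14)
Step 2: Sum ranks within each group.
R_1 = 19.5 (n_1 = 3)
R_2 = 22 (n_2 = 3)
R_3 = 28.5 (n_3 = 5)
R_4 = 35 (n_4 = 3)
Step 3: H = 12/(N(N+1)) * sum(R_i^2/n_i) - 3(N+1)
     = 12/(14*15) * (19.5^2/3 + 22^2/3 + 28.5^2/5 + 35^2/3) - 3*15
     = 0.057143 * 858.867 - 45
     = 4.078095.
Step 4: Ties present; correction factor C = 1 - 36/(14^3 - 14) = 0.986813. Corrected H = 4.078095 / 0.986813 = 4.132591.
Step 5: Under H0, H ~ chi^2(3); p-value = 0.247498.
Step 6: alpha = 0.1. fail to reject H0.

H = 4.1326, df = 3, p = 0.247498, fail to reject H0.


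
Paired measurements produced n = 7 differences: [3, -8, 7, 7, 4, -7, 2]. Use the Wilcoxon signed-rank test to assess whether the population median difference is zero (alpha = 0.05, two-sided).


Step 1: Drop any zero differences (none here) and take |d_i|.
|d| = [3, 8, 7, 7, 4, 7, 2]
Step 2: Midrank |d_i| (ties get averaged ranks).
ranks: |3|->2, |8|->7, |7|->5, |7|->5, |4|->3, |7|->5, |2|->1
Step 3: Attach original signs; sum ranks with positive sign and with negative sign.
W+ = 2 + 5 + 5 + 3 + 1 = 16
W- = 7 + 5 = 12
(Check: W+ + W- = 28 should equal n(n+1)/2 = 28.)
Step 4: Test statistic W = min(W+, W-) = 12.
Step 5: Ties in |d|, so use the tie-corrected normal approximation.
        E[W] = n(n+1)/4 = 7*8/4 = 14.
        Tie groups: |d|=7 (t=3); sum(t^3 - t) = 24.
        Var[W] = n(n+1)(2n+1)/24 - sum(t^3-t)/48 = 840/24 - 24/48 = 34.5.
        z = (W - E[W]) / sqrt(Var[W]) = (12 - 14) / 5.8737 = -0.3405.
        Two-sided p = 2*Phi(z) = 0.733478.
Step 6: alpha = 0.05. fail to reject H0.

W+ = 16, W- = 12, W = min = 12, p = 0.733478, fail to reject H0.


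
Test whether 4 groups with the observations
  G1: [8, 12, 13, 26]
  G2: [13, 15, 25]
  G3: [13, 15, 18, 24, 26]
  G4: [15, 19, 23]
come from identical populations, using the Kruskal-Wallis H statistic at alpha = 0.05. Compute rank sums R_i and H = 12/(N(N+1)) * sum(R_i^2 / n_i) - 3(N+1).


Step 1: Combine all N = 15 observations and assign midranks.
sorted (value, group, rank): (8,G1,1), (12,G1,2), (13,G1,4), (13,G2,4), (13,G3,4), (15,G2,7), (15,G3,7), (15,G4,7), (18,G3,9), (19,G4,10), (23,G4,11), (24,G3,12), (25,G2,13), (26,G1,14.5), (26,G3,14.5)
Step 2: Sum ranks within each group.
R_1 = 21.5 (n_1 = 4)
R_2 = 24 (n_2 = 3)
R_3 = 46.5 (n_3 = 5)
R_4 = 28 (n_4 = 3)
Step 3: H = 12/(N(N+1)) * sum(R_i^2/n_i) - 3(N+1)
     = 12/(15*16) * (21.5^2/4 + 24^2/3 + 46.5^2/5 + 28^2/3) - 3*16
     = 0.050000 * 1001.35 - 48
     = 2.067292.
Step 4: Ties present; correction factor C = 1 - 54/(15^3 - 15) = 0.983929. Corrected H = 2.067292 / 0.983929 = 2.101059.
Step 5: Under H0, H ~ chi^2(3); p-value = 0.551699.
Step 6: alpha = 0.05. fail to reject H0.

H = 2.1011, df = 3, p = 0.551699, fail to reject H0.


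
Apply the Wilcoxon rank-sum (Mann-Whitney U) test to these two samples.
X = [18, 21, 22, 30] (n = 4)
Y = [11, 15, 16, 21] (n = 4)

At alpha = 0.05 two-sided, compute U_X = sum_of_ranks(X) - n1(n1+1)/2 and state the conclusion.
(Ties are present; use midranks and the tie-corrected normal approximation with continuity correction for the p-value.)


Step 1: Combine and sort all 8 observations; assign midranks.
sorted (value, group): (11,Y), (15,Y), (16,Y), (18,X), (21,X), (21,Y), (22,X), (30,X)
ranks: 11->1, 15->2, 16->3, 18->4, 21->5.5, 21->5.5, 22->7, 30->8
Step 2: Rank sum for X: R1 = 4 + 5.5 + 7 + 8 = 24.5.
Step 3: U_X = R1 - n1(n1+1)/2 = 24.5 - 4*5/2 = 24.5 - 10 = 14.5.
       U_Y = n1*n2 - U_X = 16 - 14.5 = 1.5.
Step 4: Ties are present, so use the tie-corrected normal approximation (with continuity correction) for the p-value.
Step 5: p-value = 0.081429; compare to alpha = 0.05. fail to reject H0.

U_X = 14.5, p = 0.081429, fail to reject H0 at alpha = 0.05.


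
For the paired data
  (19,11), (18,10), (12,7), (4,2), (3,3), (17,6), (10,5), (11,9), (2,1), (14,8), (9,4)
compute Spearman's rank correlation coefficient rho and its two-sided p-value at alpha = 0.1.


Step 1: Rank x and y separately (midranks; no ties here).
rank(x): 19->11, 18->10, 12->7, 4->3, 3->2, 17->9, 10->5, 11->6, 2->1, 14->8, 9->4
rank(y): 11->11, 10->10, 7->7, 2->2, 3->3, 6->6, 5->5, 9->9, 1->1, 8->8, 4->4
Step 2: d_i = R_x(i) - R_y(i); compute d_i^2.
  (11-11)^2=0, (10-10)^2=0, (7-7)^2=0, (3-2)^2=1, (2-3)^2=1, (9-6)^2=9, (5-5)^2=0, (6-9)^2=9, (1-1)^2=0, (8-8)^2=0, (4-4)^2=0
sum(d^2) = 20.
Step 3: rho = 1 - 6*20 / (11*(11^2 - 1)) = 1 - 120/1320 = 0.909091.
Step 4: Under H0, t = rho * sqrt((n-2)/(1-rho^2)) = 6.5465 ~ t(9).
Step 5: Two-sided p-value from the t-distribution with 9 df = 0.000106.
Step 6: alpha = 0.1. reject H0.

rho = 0.9091, p = 0.000106, reject H0 at alpha = 0.1.


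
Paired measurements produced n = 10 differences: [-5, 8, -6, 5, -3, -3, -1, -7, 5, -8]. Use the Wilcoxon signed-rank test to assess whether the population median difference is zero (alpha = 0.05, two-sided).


Step 1: Drop any zero differences (none here) and take |d_i|.
|d| = [5, 8, 6, 5, 3, 3, 1, 7, 5, 8]
Step 2: Midrank |d_i| (ties get averaged ranks).
ranks: |5|->5, |8|->9.5, |6|->7, |5|->5, |3|->2.5, |3|->2.5, |1|->1, |7|->8, |5|->5, |8|->9.5
Step 3: Attach original signs; sum ranks with positive sign and with negative sign.
W+ = 9.5 + 5 + 5 = 19.5
W- = 5 + 7 + 2.5 + 2.5 + 1 + 8 + 9.5 = 35.5
(Check: W+ + W- = 55 should equal n(n+1)/2 = 55.)
Step 4: Test statistic W = min(W+, W-) = 19.5.
Step 5: Ties in |d|, so use the tie-corrected normal approximation.
        E[W] = n(n+1)/4 = 10*11/4 = 27.5.
        Tie groups: |d|=3 (t=2), |d|=5 (t=3), |d|=8 (t=2); sum(t^3 - t) = 36.
        Var[W] = n(n+1)(2n+1)/24 - sum(t^3-t)/48 = 2310/24 - 36/48 = 95.5.
        z = (W - E[W]) / sqrt(Var[W]) = (19.5 - 27.5) / 9.7724 = -0.8186.
        Two-sided p = 2*Phi(z) = 0.412997.
Step 6: alpha = 0.05. fail to reject H0.

W+ = 19.5, W- = 35.5, W = min = 19.5, p = 0.412997, fail to reject H0.


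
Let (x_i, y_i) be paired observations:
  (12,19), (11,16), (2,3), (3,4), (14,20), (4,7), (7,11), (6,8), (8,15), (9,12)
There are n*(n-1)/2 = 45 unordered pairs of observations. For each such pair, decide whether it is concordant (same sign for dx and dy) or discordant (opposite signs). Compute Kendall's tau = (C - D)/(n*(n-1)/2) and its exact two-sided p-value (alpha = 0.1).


Step 1: Enumerate the 45 unordered pairs (i,j) with i<j and classify each by sign(x_j-x_i) * sign(y_j-y_i).
  (1,2):dx=-1,dy=-3->C; (1,3):dx=-10,dy=-16->C; (1,4):dx=-9,dy=-15->C; (1,5):dx=+2,dy=+1->C
  (1,6):dx=-8,dy=-12->C; (1,7):dx=-5,dy=-8->C; (1,8):dx=-6,dy=-11->C; (1,9):dx=-4,dy=-4->C
  (1,10):dx=-3,dy=-7->C; (2,3):dx=-9,dy=-13->C; (2,4):dx=-8,dy=-12->C; (2,5):dx=+3,dy=+4->C
  (2,6):dx=-7,dy=-9->C; (2,7):dx=-4,dy=-5->C; (2,8):dx=-5,dy=-8->C; (2,9):dx=-3,dy=-1->C
  (2,10):dx=-2,dy=-4->C; (3,4):dx=+1,dy=+1->C; (3,5):dx=+12,dy=+17->C; (3,6):dx=+2,dy=+4->C
  (3,7):dx=+5,dy=+8->C; (3,8):dx=+4,dy=+5->C; (3,9):dx=+6,dy=+12->C; (3,10):dx=+7,dy=+9->C
  (4,5):dx=+11,dy=+16->C; (4,6):dx=+1,dy=+3->C; (4,7):dx=+4,dy=+7->C; (4,8):dx=+3,dy=+4->C
  (4,9):dx=+5,dy=+11->C; (4,10):dx=+6,dy=+8->C; (5,6):dx=-10,dy=-13->C; (5,7):dx=-7,dy=-9->C
  (5,8):dx=-8,dy=-12->C; (5,9):dx=-6,dy=-5->C; (5,10):dx=-5,dy=-8->C; (6,7):dx=+3,dy=+4->C
  (6,8):dx=+2,dy=+1->C; (6,9):dx=+4,dy=+8->C; (6,10):dx=+5,dy=+5->C; (7,8):dx=-1,dy=-3->C
  (7,9):dx=+1,dy=+4->C; (7,10):dx=+2,dy=+1->C; (8,9):dx=+2,dy=+7->C; (8,10):dx=+3,dy=+4->C
  (9,10):dx=+1,dy=-3->D
Step 2: C = 44, D = 1, total pairs = 45.
Step 3: tau = (C - D)/(n(n-1)/2) = (44 - 1)/45 = 0.955556.
Step 4: Exact two-sided p-value (enumerate n! = 3628800 permutations of y under H0): p = 0.000006.
Step 5: alpha = 0.1. reject H0.

tau_b = 0.9556 (C=44, D=1), p = 0.000006, reject H0.


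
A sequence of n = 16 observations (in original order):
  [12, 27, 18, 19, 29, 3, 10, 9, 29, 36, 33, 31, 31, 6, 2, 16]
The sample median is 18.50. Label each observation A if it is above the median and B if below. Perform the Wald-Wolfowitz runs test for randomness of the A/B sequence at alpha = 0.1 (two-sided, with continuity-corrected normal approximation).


Step 1: Compute median = 18.50; label A = above, B = below.
Labels in order: BABAABBBAAAAABBB  (n_A = 8, n_B = 8)
Step 2: Count runs R = 7.
Step 3: Under H0 (random ordering), E[R] = 2*n_A*n_B/(n_A+n_B) + 1 = 2*8*8/16 + 1 = 9.0000.
        Var[R] = 2*n_A*n_B*(2*n_A*n_B - n_A - n_B) / ((n_A+n_B)^2 * (n_A+n_B-1)) = 14336/3840 = 3.7333.
        SD[R] = 1.9322.
Step 4: Continuity-corrected z = (R + 0.5 - E[R]) / SD[R] = (7 + 0.5 - 9.0000) / 1.9322 = -0.7763.
Step 5: Two-sided p-value via normal approximation = 2*(1 - Phi(|z|)) = 0.437558.
Step 6: alpha = 0.1. fail to reject H0.

R = 7, z = -0.7763, p = 0.437558, fail to reject H0.


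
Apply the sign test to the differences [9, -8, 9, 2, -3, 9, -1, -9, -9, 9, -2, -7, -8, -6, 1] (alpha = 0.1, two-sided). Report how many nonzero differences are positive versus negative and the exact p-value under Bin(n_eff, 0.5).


Step 1: Discard zero differences. Original n = 15; n_eff = number of nonzero differences = 15.
Nonzero differences (with sign): +9, -8, +9, +2, -3, +9, -1, -9, -9, +9, -2, -7, -8, -6, +1
Step 2: Count signs: positive = 6, negative = 9.
Step 3: Under H0: P(positive) = 0.5, so the number of positives S ~ Bin(15, 0.5).
Step 4: Two-sided exact p-value = sum of Bin(15,0.5) probabilities at or below the observed probability = 0.607239.
Step 5: alpha = 0.1. fail to reject H0.

n_eff = 15, pos = 6, neg = 9, p = 0.607239, fail to reject H0.


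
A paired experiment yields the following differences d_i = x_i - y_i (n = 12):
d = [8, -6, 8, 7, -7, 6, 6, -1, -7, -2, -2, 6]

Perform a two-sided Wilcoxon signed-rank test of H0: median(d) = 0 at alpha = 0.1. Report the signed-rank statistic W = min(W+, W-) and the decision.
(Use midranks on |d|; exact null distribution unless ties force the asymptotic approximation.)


Step 1: Drop any zero differences (none here) and take |d_i|.
|d| = [8, 6, 8, 7, 7, 6, 6, 1, 7, 2, 2, 6]
Step 2: Midrank |d_i| (ties get averaged ranks).
ranks: |8|->11.5, |6|->5.5, |8|->11.5, |7|->9, |7|->9, |6|->5.5, |6|->5.5, |1|->1, |7|->9, |2|->2.5, |2|->2.5, |6|->5.5
Step 3: Attach original signs; sum ranks with positive sign and with negative sign.
W+ = 11.5 + 11.5 + 9 + 5.5 + 5.5 + 5.5 = 48.5
W- = 5.5 + 9 + 1 + 9 + 2.5 + 2.5 = 29.5
(Check: W+ + W- = 78 should equal n(n+1)/2 = 78.)
Step 4: Test statistic W = min(W+, W-) = 29.5.
Step 5: Ties in |d|, so use the tie-corrected normal approximation.
        E[W] = n(n+1)/4 = 12*13/4 = 39.
        Tie groups: |d|=2 (t=2), |d|=6 (t=4), |d|=7 (t=3), |d|=8 (t=2); sum(t^3 - t) = 96.
        Var[W] = n(n+1)(2n+1)/24 - sum(t^3-t)/48 = 3900/24 - 96/48 = 160.5.
        z = (W - E[W]) / sqrt(Var[W]) = (29.5 - 39) / 12.6689 = -0.7499.
        Two-sided p = 2*Phi(z) = 0.453333.
Step 6: alpha = 0.1. fail to reject H0.

W+ = 48.5, W- = 29.5, W = min = 29.5, p = 0.453333, fail to reject H0.


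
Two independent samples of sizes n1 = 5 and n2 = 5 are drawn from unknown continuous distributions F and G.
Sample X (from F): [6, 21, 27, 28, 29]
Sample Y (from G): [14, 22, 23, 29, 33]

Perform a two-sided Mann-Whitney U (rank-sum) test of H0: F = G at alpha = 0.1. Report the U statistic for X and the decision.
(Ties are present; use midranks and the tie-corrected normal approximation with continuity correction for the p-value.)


Step 1: Combine and sort all 10 observations; assign midranks.
sorted (value, group): (6,X), (14,Y), (21,X), (22,Y), (23,Y), (27,X), (28,X), (29,X), (29,Y), (33,Y)
ranks: 6->1, 14->2, 21->3, 22->4, 23->5, 27->6, 28->7, 29->8.5, 29->8.5, 33->10
Step 2: Rank sum for X: R1 = 1 + 3 + 6 + 7 + 8.5 = 25.5.
Step 3: U_X = R1 - n1(n1+1)/2 = 25.5 - 5*6/2 = 25.5 - 15 = 10.5.
       U_Y = n1*n2 - U_X = 25 - 10.5 = 14.5.
Step 4: Ties are present, so use the tie-corrected normal approximation (with continuity correction) for the p-value.
Step 5: p-value = 0.753298; compare to alpha = 0.1. fail to reject H0.

U_X = 10.5, p = 0.753298, fail to reject H0 at alpha = 0.1.


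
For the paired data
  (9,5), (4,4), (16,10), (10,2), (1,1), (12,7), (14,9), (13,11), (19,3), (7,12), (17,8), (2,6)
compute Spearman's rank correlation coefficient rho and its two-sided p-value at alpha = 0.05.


Step 1: Rank x and y separately (midranks; no ties here).
rank(x): 9->5, 4->3, 16->10, 10->6, 1->1, 12->7, 14->9, 13->8, 19->12, 7->4, 17->11, 2->2
rank(y): 5->5, 4->4, 10->10, 2->2, 1->1, 7->7, 9->9, 11->11, 3->3, 12->12, 8->8, 6->6
Step 2: d_i = R_x(i) - R_y(i); compute d_i^2.
  (5-5)^2=0, (3-4)^2=1, (10-10)^2=0, (6-2)^2=16, (1-1)^2=0, (7-7)^2=0, (9-9)^2=0, (8-11)^2=9, (12-3)^2=81, (4-12)^2=64, (11-8)^2=9, (2-6)^2=16
sum(d^2) = 196.
Step 3: rho = 1 - 6*196 / (12*(12^2 - 1)) = 1 - 1176/1716 = 0.314685.
Step 4: Under H0, t = rho * sqrt((n-2)/(1-rho^2)) = 1.0484 ~ t(10).
Step 5: Two-sided p-value from the t-distribution with 10 df = 0.319139.
Step 6: alpha = 0.05. fail to reject H0.

rho = 0.3147, p = 0.319139, fail to reject H0 at alpha = 0.05.


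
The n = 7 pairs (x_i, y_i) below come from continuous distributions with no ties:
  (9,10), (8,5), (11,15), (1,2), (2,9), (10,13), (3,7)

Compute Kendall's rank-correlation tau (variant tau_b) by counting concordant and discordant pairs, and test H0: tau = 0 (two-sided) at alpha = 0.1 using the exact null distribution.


Step 1: Enumerate the 21 unordered pairs (i,j) with i<j and classify each by sign(x_j-x_i) * sign(y_j-y_i).
  (1,2):dx=-1,dy=-5->C; (1,3):dx=+2,dy=+5->C; (1,4):dx=-8,dy=-8->C; (1,5):dx=-7,dy=-1->C
  (1,6):dx=+1,dy=+3->C; (1,7):dx=-6,dy=-3->C; (2,3):dx=+3,dy=+10->C; (2,4):dx=-7,dy=-3->C
  (2,5):dx=-6,dy=+4->D; (2,6):dx=+2,dy=+8->C; (2,7):dx=-5,dy=+2->D; (3,4):dx=-10,dy=-13->C
  (3,5):dx=-9,dy=-6->C; (3,6):dx=-1,dy=-2->C; (3,7):dx=-8,dy=-8->C; (4,5):dx=+1,dy=+7->C
  (4,6):dx=+9,dy=+11->C; (4,7):dx=+2,dy=+5->C; (5,6):dx=+8,dy=+4->C; (5,7):dx=+1,dy=-2->D
  (6,7):dx=-7,dy=-6->C
Step 2: C = 18, D = 3, total pairs = 21.
Step 3: tau = (C - D)/(n(n-1)/2) = (18 - 3)/21 = 0.714286.
Step 4: Exact two-sided p-value (enumerate n! = 5040 permutations of y under H0): p = 0.030159.
Step 5: alpha = 0.1. reject H0.

tau_b = 0.7143 (C=18, D=3), p = 0.030159, reject H0.


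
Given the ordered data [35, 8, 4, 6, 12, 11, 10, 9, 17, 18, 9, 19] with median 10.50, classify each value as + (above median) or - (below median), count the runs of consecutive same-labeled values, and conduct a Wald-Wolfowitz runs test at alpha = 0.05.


Step 1: Compute median = 10.50; label A = above, B = below.
Labels in order: ABBBAABBAABA  (n_A = 6, n_B = 6)
Step 2: Count runs R = 7.
Step 3: Under H0 (random ordering), E[R] = 2*n_A*n_B/(n_A+n_B) + 1 = 2*6*6/12 + 1 = 7.0000.
        Var[R] = 2*n_A*n_B*(2*n_A*n_B - n_A - n_B) / ((n_A+n_B)^2 * (n_A+n_B-1)) = 4320/1584 = 2.7273.
        SD[R] = 1.6514.
Step 4: R = E[R], so z = 0 with no continuity correction.
Step 5: Two-sided p-value via normal approximation = 2*(1 - Phi(|z|)) = 1.000000.
Step 6: alpha = 0.05. fail to reject H0.

R = 7, z = 0.0000, p = 1.000000, fail to reject H0.


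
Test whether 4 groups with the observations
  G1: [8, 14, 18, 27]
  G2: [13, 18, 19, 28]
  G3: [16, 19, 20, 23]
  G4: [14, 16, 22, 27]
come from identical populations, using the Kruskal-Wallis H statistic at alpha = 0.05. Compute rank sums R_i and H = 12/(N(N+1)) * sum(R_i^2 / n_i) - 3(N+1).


Step 1: Combine all N = 16 observations and assign midranks.
sorted (value, group, rank): (8,G1,1), (13,G2,2), (14,G1,3.5), (14,G4,3.5), (16,G3,5.5), (16,G4,5.5), (18,G1,7.5), (18,G2,7.5), (19,G2,9.5), (19,G3,9.5), (20,G3,11), (22,G4,12), (23,G3,13), (27,G1,14.5), (27,G4,14.5), (28,G2,16)
Step 2: Sum ranks within each group.
R_1 = 26.5 (n_1 = 4)
R_2 = 35 (n_2 = 4)
R_3 = 39 (n_3 = 4)
R_4 = 35.5 (n_4 = 4)
Step 3: H = 12/(N(N+1)) * sum(R_i^2/n_i) - 3(N+1)
     = 12/(16*17) * (26.5^2/4 + 35^2/4 + 39^2/4 + 35.5^2/4) - 3*17
     = 0.044118 * 1177.12 - 51
     = 0.931985.
Step 4: Ties present; correction factor C = 1 - 30/(16^3 - 16) = 0.992647. Corrected H = 0.931985 / 0.992647 = 0.938889.
Step 5: Under H0, H ~ chi^2(3); p-value = 0.816034.
Step 6: alpha = 0.05. fail to reject H0.

H = 0.9389, df = 3, p = 0.816034, fail to reject H0.


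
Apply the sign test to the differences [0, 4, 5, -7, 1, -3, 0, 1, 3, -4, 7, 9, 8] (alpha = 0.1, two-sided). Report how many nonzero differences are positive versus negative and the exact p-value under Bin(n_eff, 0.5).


Step 1: Discard zero differences. Original n = 13; n_eff = number of nonzero differences = 11.
Nonzero differences (with sign): +4, +5, -7, +1, -3, +1, +3, -4, +7, +9, +8
Step 2: Count signs: positive = 8, negative = 3.
Step 3: Under H0: P(positive) = 0.5, so the number of positives S ~ Bin(11, 0.5).
Step 4: Two-sided exact p-value = sum of Bin(11,0.5) probabilities at or below the observed probability = 0.226562.
Step 5: alpha = 0.1. fail to reject H0.

n_eff = 11, pos = 8, neg = 3, p = 0.226562, fail to reject H0.


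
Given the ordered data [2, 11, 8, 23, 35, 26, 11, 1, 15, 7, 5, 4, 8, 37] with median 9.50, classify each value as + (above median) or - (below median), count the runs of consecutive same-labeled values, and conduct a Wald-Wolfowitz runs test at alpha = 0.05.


Step 1: Compute median = 9.50; label A = above, B = below.
Labels in order: BABAAAABABBBBA  (n_A = 7, n_B = 7)
Step 2: Count runs R = 8.
Step 3: Under H0 (random ordering), E[R] = 2*n_A*n_B/(n_A+n_B) + 1 = 2*7*7/14 + 1 = 8.0000.
        Var[R] = 2*n_A*n_B*(2*n_A*n_B - n_A - n_B) / ((n_A+n_B)^2 * (n_A+n_B-1)) = 8232/2548 = 3.2308.
        SD[R] = 1.7974.
Step 4: R = E[R], so z = 0 with no continuity correction.
Step 5: Two-sided p-value via normal approximation = 2*(1 - Phi(|z|)) = 1.000000.
Step 6: alpha = 0.05. fail to reject H0.

R = 8, z = 0.0000, p = 1.000000, fail to reject H0.


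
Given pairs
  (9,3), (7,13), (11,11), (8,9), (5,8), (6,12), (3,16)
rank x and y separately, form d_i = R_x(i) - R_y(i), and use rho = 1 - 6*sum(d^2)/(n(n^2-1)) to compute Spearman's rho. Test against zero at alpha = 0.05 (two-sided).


Step 1: Rank x and y separately (midranks; no ties here).
rank(x): 9->6, 7->4, 11->7, 8->5, 5->2, 6->3, 3->1
rank(y): 3->1, 13->6, 11->4, 9->3, 8->2, 12->5, 16->7
Step 2: d_i = R_x(i) - R_y(i); compute d_i^2.
  (6-1)^2=25, (4-6)^2=4, (7-4)^2=9, (5-3)^2=4, (2-2)^2=0, (3-5)^2=4, (1-7)^2=36
sum(d^2) = 82.
Step 3: rho = 1 - 6*82 / (7*(7^2 - 1)) = 1 - 492/336 = -0.464286.
Step 4: Under H0, t = rho * sqrt((n-2)/(1-rho^2)) = -1.1722 ~ t(5).
Step 5: Two-sided p-value from the t-distribution with 5 df = 0.293934.
Step 6: alpha = 0.05. fail to reject H0.

rho = -0.4643, p = 0.293934, fail to reject H0 at alpha = 0.05.


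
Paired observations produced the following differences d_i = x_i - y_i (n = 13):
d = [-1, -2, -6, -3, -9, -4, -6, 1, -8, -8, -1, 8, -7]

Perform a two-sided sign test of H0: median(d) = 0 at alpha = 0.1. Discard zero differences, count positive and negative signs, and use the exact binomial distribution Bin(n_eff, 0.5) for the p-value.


Step 1: Discard zero differences. Original n = 13; n_eff = number of nonzero differences = 13.
Nonzero differences (with sign): -1, -2, -6, -3, -9, -4, -6, +1, -8, -8, -1, +8, -7
Step 2: Count signs: positive = 2, negative = 11.
Step 3: Under H0: P(positive) = 0.5, so the number of positives S ~ Bin(13, 0.5).
Step 4: Two-sided exact p-value = sum of Bin(13,0.5) probabilities at or below the observed probability = 0.022461.
Step 5: alpha = 0.1. reject H0.

n_eff = 13, pos = 2, neg = 11, p = 0.022461, reject H0.


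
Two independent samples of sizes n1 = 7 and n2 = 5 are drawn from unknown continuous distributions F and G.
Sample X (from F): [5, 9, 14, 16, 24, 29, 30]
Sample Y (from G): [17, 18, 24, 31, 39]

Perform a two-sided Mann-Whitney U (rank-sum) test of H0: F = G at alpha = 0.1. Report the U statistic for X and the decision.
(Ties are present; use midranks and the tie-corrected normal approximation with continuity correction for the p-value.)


Step 1: Combine and sort all 12 observations; assign midranks.
sorted (value, group): (5,X), (9,X), (14,X), (16,X), (17,Y), (18,Y), (24,X), (24,Y), (29,X), (30,X), (31,Y), (39,Y)
ranks: 5->1, 9->2, 14->3, 16->4, 17->5, 18->6, 24->7.5, 24->7.5, 29->9, 30->10, 31->11, 39->12
Step 2: Rank sum for X: R1 = 1 + 2 + 3 + 4 + 7.5 + 9 + 10 = 36.5.
Step 3: U_X = R1 - n1(n1+1)/2 = 36.5 - 7*8/2 = 36.5 - 28 = 8.5.
       U_Y = n1*n2 - U_X = 35 - 8.5 = 26.5.
Step 4: Ties are present, so use the tie-corrected normal approximation (with continuity correction) for the p-value.
Step 5: p-value = 0.166721; compare to alpha = 0.1. fail to reject H0.

U_X = 8.5, p = 0.166721, fail to reject H0 at alpha = 0.1.


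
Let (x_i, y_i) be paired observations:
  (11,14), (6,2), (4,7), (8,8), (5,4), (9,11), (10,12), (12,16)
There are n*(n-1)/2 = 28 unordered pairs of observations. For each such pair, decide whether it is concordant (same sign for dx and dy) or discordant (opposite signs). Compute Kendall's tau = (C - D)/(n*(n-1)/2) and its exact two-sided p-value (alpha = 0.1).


Step 1: Enumerate the 28 unordered pairs (i,j) with i<j and classify each by sign(x_j-x_i) * sign(y_j-y_i).
  (1,2):dx=-5,dy=-12->C; (1,3):dx=-7,dy=-7->C; (1,4):dx=-3,dy=-6->C; (1,5):dx=-6,dy=-10->C
  (1,6):dx=-2,dy=-3->C; (1,7):dx=-1,dy=-2->C; (1,8):dx=+1,dy=+2->C; (2,3):dx=-2,dy=+5->D
  (2,4):dx=+2,dy=+6->C; (2,5):dx=-1,dy=+2->D; (2,6):dx=+3,dy=+9->C; (2,7):dx=+4,dy=+10->C
  (2,8):dx=+6,dy=+14->C; (3,4):dx=+4,dy=+1->C; (3,5):dx=+1,dy=-3->D; (3,6):dx=+5,dy=+4->C
  (3,7):dx=+6,dy=+5->C; (3,8):dx=+8,dy=+9->C; (4,5):dx=-3,dy=-4->C; (4,6):dx=+1,dy=+3->C
  (4,7):dx=+2,dy=+4->C; (4,8):dx=+4,dy=+8->C; (5,6):dx=+4,dy=+7->C; (5,7):dx=+5,dy=+8->C
  (5,8):dx=+7,dy=+12->C; (6,7):dx=+1,dy=+1->C; (6,8):dx=+3,dy=+5->C; (7,8):dx=+2,dy=+4->C
Step 2: C = 25, D = 3, total pairs = 28.
Step 3: tau = (C - D)/(n(n-1)/2) = (25 - 3)/28 = 0.785714.
Step 4: Exact two-sided p-value (enumerate n! = 40320 permutations of y under H0): p = 0.005506.
Step 5: alpha = 0.1. reject H0.

tau_b = 0.7857 (C=25, D=3), p = 0.005506, reject H0.


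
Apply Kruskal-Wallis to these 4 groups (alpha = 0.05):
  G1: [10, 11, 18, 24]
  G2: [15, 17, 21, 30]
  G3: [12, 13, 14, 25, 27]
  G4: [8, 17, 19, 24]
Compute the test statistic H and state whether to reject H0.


Step 1: Combine all N = 17 observations and assign midranks.
sorted (value, group, rank): (8,G4,1), (10,G1,2), (11,G1,3), (12,G3,4), (13,G3,5), (14,G3,6), (15,G2,7), (17,G2,8.5), (17,G4,8.5), (18,G1,10), (19,G4,11), (21,G2,12), (24,G1,13.5), (24,G4,13.5), (25,G3,15), (27,G3,16), (30,G2,17)
Step 2: Sum ranks within each group.
R_1 = 28.5 (n_1 = 4)
R_2 = 44.5 (n_2 = 4)
R_3 = 46 (n_3 = 5)
R_4 = 34 (n_4 = 4)
Step 3: H = 12/(N(N+1)) * sum(R_i^2/n_i) - 3(N+1)
     = 12/(17*18) * (28.5^2/4 + 44.5^2/4 + 46^2/5 + 34^2/4) - 3*18
     = 0.039216 * 1410.33 - 54
     = 1.306863.
Step 4: Ties present; correction factor C = 1 - 12/(17^3 - 17) = 0.997549. Corrected H = 1.306863 / 0.997549 = 1.310074.
Step 5: Under H0, H ~ chi^2(3); p-value = 0.726742.
Step 6: alpha = 0.05. fail to reject H0.

H = 1.3101, df = 3, p = 0.726742, fail to reject H0.


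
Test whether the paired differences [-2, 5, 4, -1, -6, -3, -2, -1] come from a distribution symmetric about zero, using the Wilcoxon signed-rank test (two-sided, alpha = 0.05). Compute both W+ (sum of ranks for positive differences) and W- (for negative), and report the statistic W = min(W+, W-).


Step 1: Drop any zero differences (none here) and take |d_i|.
|d| = [2, 5, 4, 1, 6, 3, 2, 1]
Step 2: Midrank |d_i| (ties get averaged ranks).
ranks: |2|->3.5, |5|->7, |4|->6, |1|->1.5, |6|->8, |3|->5, |2|->3.5, |1|->1.5
Step 3: Attach original signs; sum ranks with positive sign and with negative sign.
W+ = 7 + 6 = 13
W- = 3.5 + 1.5 + 8 + 5 + 3.5 + 1.5 = 23
(Check: W+ + W- = 36 should equal n(n+1)/2 = 36.)
Step 4: Test statistic W = min(W+, W-) = 13.
Step 5: Ties in |d|, so use the tie-corrected normal approximation.
        E[W] = n(n+1)/4 = 8*9/4 = 18.
        Tie groups: |d|=1 (t=2), |d|=2 (t=2); sum(t^3 - t) = 12.
        Var[W] = n(n+1)(2n+1)/24 - sum(t^3-t)/48 = 1224/24 - 12/48 = 50.75.
        z = (W - E[W]) / sqrt(Var[W]) = (13 - 18) / 7.1239 = -0.7019.
        Two-sided p = 2*Phi(z) = 0.482765.
Step 6: alpha = 0.05. fail to reject H0.

W+ = 13, W- = 23, W = min = 13, p = 0.482765, fail to reject H0.


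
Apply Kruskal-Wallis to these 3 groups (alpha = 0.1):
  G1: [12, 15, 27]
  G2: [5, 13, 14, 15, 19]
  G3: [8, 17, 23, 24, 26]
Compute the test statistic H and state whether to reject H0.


Step 1: Combine all N = 13 observations and assign midranks.
sorted (value, group, rank): (5,G2,1), (8,G3,2), (12,G1,3), (13,G2,4), (14,G2,5), (15,G1,6.5), (15,G2,6.5), (17,G3,8), (19,G2,9), (23,G3,10), (24,G3,11), (26,G3,12), (27,G1,13)
Step 2: Sum ranks within each group.
R_1 = 22.5 (n_1 = 3)
R_2 = 25.5 (n_2 = 5)
R_3 = 43 (n_3 = 5)
Step 3: H = 12/(N(N+1)) * sum(R_i^2/n_i) - 3(N+1)
     = 12/(13*14) * (22.5^2/3 + 25.5^2/5 + 43^2/5) - 3*14
     = 0.065934 * 668.6 - 42
     = 2.083516.
Step 4: Ties present; correction factor C = 1 - 6/(13^3 - 13) = 0.997253. Corrected H = 2.083516 / 0.997253 = 2.089256.
Step 5: Under H0, H ~ chi^2(2); p-value = 0.351823.
Step 6: alpha = 0.1. fail to reject H0.

H = 2.0893, df = 2, p = 0.351823, fail to reject H0.


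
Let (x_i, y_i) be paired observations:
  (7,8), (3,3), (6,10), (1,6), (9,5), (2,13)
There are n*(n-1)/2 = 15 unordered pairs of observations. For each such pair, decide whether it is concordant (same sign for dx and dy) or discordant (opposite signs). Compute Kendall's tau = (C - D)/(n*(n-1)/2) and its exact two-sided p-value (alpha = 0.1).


Step 1: Enumerate the 15 unordered pairs (i,j) with i<j and classify each by sign(x_j-x_i) * sign(y_j-y_i).
  (1,2):dx=-4,dy=-5->C; (1,3):dx=-1,dy=+2->D; (1,4):dx=-6,dy=-2->C; (1,5):dx=+2,dy=-3->D
  (1,6):dx=-5,dy=+5->D; (2,3):dx=+3,dy=+7->C; (2,4):dx=-2,dy=+3->D; (2,5):dx=+6,dy=+2->C
  (2,6):dx=-1,dy=+10->D; (3,4):dx=-5,dy=-4->C; (3,5):dx=+3,dy=-5->D; (3,6):dx=-4,dy=+3->D
  (4,5):dx=+8,dy=-1->D; (4,6):dx=+1,dy=+7->C; (5,6):dx=-7,dy=+8->D
Step 2: C = 6, D = 9, total pairs = 15.
Step 3: tau = (C - D)/(n(n-1)/2) = (6 - 9)/15 = -0.200000.
Step 4: Exact two-sided p-value (enumerate n! = 720 permutations of y under H0): p = 0.719444.
Step 5: alpha = 0.1. fail to reject H0.

tau_b = -0.2000 (C=6, D=9), p = 0.719444, fail to reject H0.


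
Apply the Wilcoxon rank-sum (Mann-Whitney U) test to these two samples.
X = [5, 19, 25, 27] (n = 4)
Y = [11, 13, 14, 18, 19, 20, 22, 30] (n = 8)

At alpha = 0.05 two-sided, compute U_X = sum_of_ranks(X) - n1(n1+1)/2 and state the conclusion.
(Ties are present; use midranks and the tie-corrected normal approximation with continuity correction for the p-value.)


Step 1: Combine and sort all 12 observations; assign midranks.
sorted (value, group): (5,X), (11,Y), (13,Y), (14,Y), (18,Y), (19,X), (19,Y), (20,Y), (22,Y), (25,X), (27,X), (30,Y)
ranks: 5->1, 11->2, 13->3, 14->4, 18->5, 19->6.5, 19->6.5, 20->8, 22->9, 25->10, 27->11, 30->12
Step 2: Rank sum for X: R1 = 1 + 6.5 + 10 + 11 = 28.5.
Step 3: U_X = R1 - n1(n1+1)/2 = 28.5 - 4*5/2 = 28.5 - 10 = 18.5.
       U_Y = n1*n2 - U_X = 32 - 18.5 = 13.5.
Step 4: Ties are present, so use the tie-corrected normal approximation (with continuity correction) for the p-value.
Step 5: p-value = 0.733647; compare to alpha = 0.05. fail to reject H0.

U_X = 18.5, p = 0.733647, fail to reject H0 at alpha = 0.05.


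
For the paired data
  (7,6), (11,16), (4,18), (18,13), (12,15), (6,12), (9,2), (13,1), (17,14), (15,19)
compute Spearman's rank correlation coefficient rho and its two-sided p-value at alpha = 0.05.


Step 1: Rank x and y separately (midranks; no ties here).
rank(x): 7->3, 11->5, 4->1, 18->10, 12->6, 6->2, 9->4, 13->7, 17->9, 15->8
rank(y): 6->3, 16->8, 18->9, 13->5, 15->7, 12->4, 2->2, 1->1, 14->6, 19->10
Step 2: d_i = R_x(i) - R_y(i); compute d_i^2.
  (3-3)^2=0, (5-8)^2=9, (1-9)^2=64, (10-5)^2=25, (6-7)^2=1, (2-4)^2=4, (4-2)^2=4, (7-1)^2=36, (9-6)^2=9, (8-10)^2=4
sum(d^2) = 156.
Step 3: rho = 1 - 6*156 / (10*(10^2 - 1)) = 1 - 936/990 = 0.054545.
Step 4: Under H0, t = rho * sqrt((n-2)/(1-rho^2)) = 0.1545 ~ t(8).
Step 5: Two-sided p-value from the t-distribution with 8 df = 0.881036.
Step 6: alpha = 0.05. fail to reject H0.

rho = 0.0545, p = 0.881036, fail to reject H0 at alpha = 0.05.
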